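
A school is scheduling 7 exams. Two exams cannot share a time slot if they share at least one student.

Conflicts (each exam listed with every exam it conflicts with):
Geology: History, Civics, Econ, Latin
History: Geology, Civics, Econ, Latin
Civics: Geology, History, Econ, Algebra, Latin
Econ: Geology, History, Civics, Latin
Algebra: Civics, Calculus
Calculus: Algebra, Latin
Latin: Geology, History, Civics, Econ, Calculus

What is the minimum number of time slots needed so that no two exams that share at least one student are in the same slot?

Geology, History, Civics, Econ, Latin are mutually in conflict, so at least 5 time slots are needed.
5 time slots suffice: time slot 1 → {Civics, Calculus}; time slot 2 → {Algebra, Latin}; time slot 3 → {History}; time slot 4 → {Econ}; time slot 5 → {Geology}. Each listed conflict is separated.

5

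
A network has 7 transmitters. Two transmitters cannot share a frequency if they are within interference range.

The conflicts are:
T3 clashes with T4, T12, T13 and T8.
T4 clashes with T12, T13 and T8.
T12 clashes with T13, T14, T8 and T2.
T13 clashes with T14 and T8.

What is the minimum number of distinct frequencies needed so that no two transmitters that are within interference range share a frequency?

5

T3, T4, T12, T13, T8 pairwise conflict, so at least 5 frequencies are needed.
5 frequencies suffice: frequency 1 → {T12}; frequency 2 → {T13, T2}; frequency 3 → {T3, T14}; frequency 4 → {T8}; frequency 5 → {T4}. Every pair that conflicts lands in different frequencies.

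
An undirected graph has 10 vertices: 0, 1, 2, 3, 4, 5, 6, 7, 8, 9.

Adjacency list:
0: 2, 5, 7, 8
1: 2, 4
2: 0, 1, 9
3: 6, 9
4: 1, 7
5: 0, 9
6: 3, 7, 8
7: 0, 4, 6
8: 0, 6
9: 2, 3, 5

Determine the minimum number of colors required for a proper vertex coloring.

3

The cycle 1-2-0-7-4-1 has odd length 5, so it cannot be 2-colored; at least 3 colors are needed.
3 colors suffice: color a → {0, 1, 6, 9}; color b → {2, 3, 5, 7, 8}; color c → {4}. Every edge joins two different colors.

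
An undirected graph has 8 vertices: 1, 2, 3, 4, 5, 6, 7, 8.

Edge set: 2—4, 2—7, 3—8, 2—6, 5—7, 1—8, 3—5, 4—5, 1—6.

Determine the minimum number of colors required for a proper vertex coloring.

3

The cycle 3-8-1-6-2-4-5-3 has odd length 7, so it cannot be 2-colored; at least 3 colors are needed.
A valid assignment using 3 colors: 1=a, 2=a, 3=b, 4=b, 5=a, 6=b, 7=b, 8=c. Every edge joins two different colors.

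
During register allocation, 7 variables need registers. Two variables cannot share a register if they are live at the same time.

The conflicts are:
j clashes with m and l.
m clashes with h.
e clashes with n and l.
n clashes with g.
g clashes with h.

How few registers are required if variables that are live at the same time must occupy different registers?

3

The cycle n-g-h-m-j-l-e-n has odd length 7, so it cannot be 2-colored; at least 3 registers are needed.
3 registers suffice: register 1 → {m, g, l}; register 2 → {j, n, h}; register 3 → {e}. Every pair that conflicts lands in different registers.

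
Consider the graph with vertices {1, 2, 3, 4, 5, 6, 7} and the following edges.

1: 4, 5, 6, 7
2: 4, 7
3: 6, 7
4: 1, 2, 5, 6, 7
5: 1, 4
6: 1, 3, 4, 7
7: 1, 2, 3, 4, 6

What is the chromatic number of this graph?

4

1, 4, 6, 7 are mutually adjacent (a clique of size 4), so at least 4 colors are needed.
4 colors suffice: 1=d, 2=c, 3=a, 4=a, 5=b, 6=c, 7=b. Each edge has distinct colors on its endpoints.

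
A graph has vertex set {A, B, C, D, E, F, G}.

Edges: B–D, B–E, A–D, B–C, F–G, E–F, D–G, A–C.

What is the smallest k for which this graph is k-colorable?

3

The cycle F-E-B-D-G-F has odd length 5, so it cannot be 2-colored; at least 3 colors are needed.
3 colors suffice: color 1 → {A, B, F}; color 2 → {C, D, E}; color 3 → {G}. No two adjacent vertices share a color.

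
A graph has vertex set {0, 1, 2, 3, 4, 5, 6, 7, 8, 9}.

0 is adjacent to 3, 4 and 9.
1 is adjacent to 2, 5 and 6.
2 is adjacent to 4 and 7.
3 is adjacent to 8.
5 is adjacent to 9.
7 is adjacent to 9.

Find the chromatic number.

3

The cycle 2-7-9-5-1-2 has odd length 5, so it cannot be 2-colored; at least 3 colors are needed.
3 colors suffice: color a → {2, 3, 6, 9}; color b → {0, 1, 7, 8}; color c → {4, 5}. Every edge joins two different colors.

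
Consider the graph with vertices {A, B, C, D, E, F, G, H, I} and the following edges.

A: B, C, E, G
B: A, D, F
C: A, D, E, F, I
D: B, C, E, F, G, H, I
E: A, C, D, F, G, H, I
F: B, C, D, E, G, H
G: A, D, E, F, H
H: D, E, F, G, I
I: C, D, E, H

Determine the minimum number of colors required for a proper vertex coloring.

D, E, F, G, H form a clique, so at least 5 colors are needed.
5 colors suffice: color 1 → {A, D}; color 2 → {B, E}; color 3 → {F, I}; color 4 → {C, H}; color 5 → {G}. Each edge has distinct colors on its endpoints.

5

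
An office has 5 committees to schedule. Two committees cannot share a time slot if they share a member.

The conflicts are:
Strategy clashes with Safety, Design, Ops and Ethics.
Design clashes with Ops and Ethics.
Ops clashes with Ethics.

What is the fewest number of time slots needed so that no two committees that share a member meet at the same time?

Strategy, Design, Ops, Ethics all conflict with each other, so at least 4 time slots are needed.
A valid assignment using 4 time slots: Strategy=1, Safety=2, Design=4, Ops=2, Ethics=3. Each listed conflict is separated.

4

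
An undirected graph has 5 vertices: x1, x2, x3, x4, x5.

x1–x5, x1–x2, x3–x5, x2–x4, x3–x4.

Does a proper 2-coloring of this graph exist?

No

The cycle x1-x5-x3-x4-x2-x1 has odd length 5, so it cannot be 2-colored; at least 3 colors are needed.
So 2 colors are not enough.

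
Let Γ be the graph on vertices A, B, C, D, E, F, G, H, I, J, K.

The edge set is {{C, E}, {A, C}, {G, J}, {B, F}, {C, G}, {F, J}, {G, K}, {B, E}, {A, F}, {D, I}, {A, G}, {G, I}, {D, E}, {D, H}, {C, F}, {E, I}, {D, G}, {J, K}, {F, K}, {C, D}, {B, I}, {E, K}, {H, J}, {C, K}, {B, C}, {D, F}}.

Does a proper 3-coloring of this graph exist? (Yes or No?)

The chromatic number is 3. D, E, I are mutually adjacent, so at least 3 colors are needed.
One proper 3-coloring: A=blue, B=blue, C=red, D=blue, E=green, F=green, G=green, H=green, I=red, J=red, K=blue.
That is already a proper 3-coloring.

Yes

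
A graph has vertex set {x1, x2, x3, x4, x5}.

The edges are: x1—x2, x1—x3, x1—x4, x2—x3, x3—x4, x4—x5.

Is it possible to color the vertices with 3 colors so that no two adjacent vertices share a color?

Yes

The chromatic number is 3. x1, x2, x3 are pairwise adjacent, so at least 3 colors are needed.
3 colors suffice: x1=R, x2=B, x3=G, x4=B, x5=R.
That is already a proper 3-coloring.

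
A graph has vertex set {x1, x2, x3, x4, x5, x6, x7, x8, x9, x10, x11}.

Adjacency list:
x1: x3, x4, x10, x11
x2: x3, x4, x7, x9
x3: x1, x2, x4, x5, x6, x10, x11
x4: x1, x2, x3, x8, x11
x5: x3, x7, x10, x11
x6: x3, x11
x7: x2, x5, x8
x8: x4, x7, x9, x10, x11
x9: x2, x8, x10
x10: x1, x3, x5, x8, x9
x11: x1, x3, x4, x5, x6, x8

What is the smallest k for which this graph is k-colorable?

4

x1, x3, x4, x11 are pairwise adjacent (a clique of size 4), so at least 4 colors are needed.
4 colors suffice: x1=yellow, x2=blue, x3=red, x4=green, x5=green, x6=green, x7=yellow, x8=red, x9=green, x10=blue, x11=blue. Each edge has distinct colors on its endpoints.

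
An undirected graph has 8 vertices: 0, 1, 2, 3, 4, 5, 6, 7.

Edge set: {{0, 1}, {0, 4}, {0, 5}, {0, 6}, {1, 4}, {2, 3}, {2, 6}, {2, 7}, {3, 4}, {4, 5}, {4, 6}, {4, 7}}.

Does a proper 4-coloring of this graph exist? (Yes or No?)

Yes

The chromatic number is 3. 0, 4, 6 form a triangle, so at least 3 colors are needed.
3 colors suffice: color a → {2, 4}; color b → {0, 3, 7}; color c → {1, 5, 6}.
Since 4 ≥ 3, a proper 4-coloring certainly exists.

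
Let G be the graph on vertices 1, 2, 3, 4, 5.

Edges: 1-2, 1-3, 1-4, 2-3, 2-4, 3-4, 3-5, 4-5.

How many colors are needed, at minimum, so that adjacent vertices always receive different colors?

1, 2, 3, 4 form a clique, so at least 4 colors are needed.
4 colors suffice: 1=c, 2=d, 3=a, 4=b, 5=c. No two adjacent vertices share a color.

4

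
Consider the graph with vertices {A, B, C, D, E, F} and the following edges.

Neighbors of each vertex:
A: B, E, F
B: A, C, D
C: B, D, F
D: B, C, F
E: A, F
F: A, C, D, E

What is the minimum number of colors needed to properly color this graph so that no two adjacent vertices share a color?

3

A, E, F are mutually adjacent, so at least 3 colors are needed.
3 colors suffice: color red → {B, F}; color blue → {A, D}; color green → {C, E}. Every edge joins two different colors.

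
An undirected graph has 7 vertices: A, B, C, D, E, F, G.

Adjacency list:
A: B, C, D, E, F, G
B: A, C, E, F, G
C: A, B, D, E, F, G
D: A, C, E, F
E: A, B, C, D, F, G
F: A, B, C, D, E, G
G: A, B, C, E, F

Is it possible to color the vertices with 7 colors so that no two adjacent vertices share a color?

Yes

The chromatic number is 6. A, B, C, E, F, G are mutually adjacent (a clique of size 6), so at least 6 colors are needed.
6 colors suffice: color 1 → {C}; color 2 → {F}; color 3 → {A}; color 4 → {E}; color 5 → {D, G}; color 6 → {B}.
Since 7 ≥ 6, a proper 7-coloring certainly exists.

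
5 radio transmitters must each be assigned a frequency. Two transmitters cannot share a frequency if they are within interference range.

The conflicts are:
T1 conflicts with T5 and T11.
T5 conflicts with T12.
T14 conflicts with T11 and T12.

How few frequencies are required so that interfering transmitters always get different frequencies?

The cycle T11-T1-T5-T12-T14-T11 has odd length 5, so it cannot be 2-colored; at least 3 frequencies are needed.
A valid assignment using 3 frequencies: T1=2, T5=1, T14=1, T11=3, T12=2. Each listed conflict is separated.

3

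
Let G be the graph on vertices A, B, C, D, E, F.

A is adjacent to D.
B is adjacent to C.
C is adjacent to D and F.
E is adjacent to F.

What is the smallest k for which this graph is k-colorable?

A and D are adjacent, so at least 2 colors are needed.
2 colors suffice: color red → {A, C, E}; color blue → {B, D, F}. Each edge has distinct colors on its endpoints.

2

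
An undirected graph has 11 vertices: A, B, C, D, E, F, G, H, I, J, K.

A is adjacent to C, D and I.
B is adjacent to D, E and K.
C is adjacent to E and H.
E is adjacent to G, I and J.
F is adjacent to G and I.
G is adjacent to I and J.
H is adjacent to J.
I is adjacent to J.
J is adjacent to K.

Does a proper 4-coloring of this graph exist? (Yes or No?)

Yes

The chromatic number is 4. E, G, I, J form a clique, so at least 4 colors are needed.
4 colors suffice: color red → {B, C, I}; color blue → {A, E, F, H, K}; color green → {D, J}; color yellow → {G}.
That is already a proper 4-coloring.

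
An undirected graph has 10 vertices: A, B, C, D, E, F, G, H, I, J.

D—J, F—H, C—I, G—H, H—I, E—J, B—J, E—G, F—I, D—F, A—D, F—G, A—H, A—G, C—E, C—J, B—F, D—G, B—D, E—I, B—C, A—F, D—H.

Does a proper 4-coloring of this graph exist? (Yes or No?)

No

A, D, F, G, H form a clique, so at least 5 colors are needed.
So 4 colors are not enough.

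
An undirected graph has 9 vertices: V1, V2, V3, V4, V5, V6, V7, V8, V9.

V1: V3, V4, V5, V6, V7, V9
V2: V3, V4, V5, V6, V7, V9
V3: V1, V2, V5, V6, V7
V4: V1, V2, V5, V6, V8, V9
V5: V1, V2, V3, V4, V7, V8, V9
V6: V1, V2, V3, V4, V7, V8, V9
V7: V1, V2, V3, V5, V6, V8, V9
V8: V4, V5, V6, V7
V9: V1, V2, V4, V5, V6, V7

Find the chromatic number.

4

V2, V6, V7, V9 form a clique, so at least 4 colors are needed.
One proper 4-coloring: V1=3, V2=3, V3=4, V4=2, V5=1, V6=1, V7=2, V8=3, V9=4. No two adjacent vertices share a color.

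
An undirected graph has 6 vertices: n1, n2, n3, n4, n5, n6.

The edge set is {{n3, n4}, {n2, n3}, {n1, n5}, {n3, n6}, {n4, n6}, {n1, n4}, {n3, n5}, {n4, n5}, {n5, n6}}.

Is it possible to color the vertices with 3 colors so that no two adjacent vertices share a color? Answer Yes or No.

n3, n4, n5, n6 are mutually adjacent (a clique of size 4), so at least 4 colors are needed.
So 3 colors are not enough.

No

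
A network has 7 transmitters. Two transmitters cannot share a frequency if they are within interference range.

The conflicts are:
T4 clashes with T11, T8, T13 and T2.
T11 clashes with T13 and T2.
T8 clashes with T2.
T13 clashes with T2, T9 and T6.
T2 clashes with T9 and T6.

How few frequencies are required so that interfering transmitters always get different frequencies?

4

T4, T11, T13, T2 pairwise conflict, so at least 4 frequencies are needed.
A valid assignment using 4 frequencies: T4=3, T11=4, T8=2, T13=2, T2=1, T9=3, T6=3. Every pair that conflicts lands in different frequencies.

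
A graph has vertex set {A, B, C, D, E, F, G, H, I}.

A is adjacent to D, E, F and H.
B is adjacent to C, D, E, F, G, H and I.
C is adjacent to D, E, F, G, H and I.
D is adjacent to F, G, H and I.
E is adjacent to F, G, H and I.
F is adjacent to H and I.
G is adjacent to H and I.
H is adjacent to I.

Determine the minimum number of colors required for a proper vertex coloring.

6

B, C, E, F, H, I are pairwise adjacent (a clique of size 6), so at least 6 colors are needed.
One proper 6-coloring: A=2, B=2, C=5, D=3, E=3, F=4, G=4, H=1, I=6. Every edge joins two different colors.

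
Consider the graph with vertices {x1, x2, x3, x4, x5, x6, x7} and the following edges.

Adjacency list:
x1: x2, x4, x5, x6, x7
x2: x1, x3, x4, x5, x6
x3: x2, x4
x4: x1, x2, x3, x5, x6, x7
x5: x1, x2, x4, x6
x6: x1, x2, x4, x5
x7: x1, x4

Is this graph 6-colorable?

The chromatic number is 5. x1, x2, x4, x5, x6 are pairwise adjacent (a clique of size 5), so at least 5 colors are needed.
One proper 5-coloring: x1=2, x2=3, x3=2, x4=1, x5=5, x6=4, x7=3.
Since 6 ≥ 5, a proper 6-coloring certainly exists.

Yes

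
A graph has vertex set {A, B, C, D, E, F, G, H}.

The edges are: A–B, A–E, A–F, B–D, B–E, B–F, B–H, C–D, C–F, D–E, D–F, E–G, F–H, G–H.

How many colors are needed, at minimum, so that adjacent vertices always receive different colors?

3

C, D, F are mutually adjacent, so at least 3 colors are needed.
A valid assignment using 3 colors: A=3, B=1, C=1, D=3, E=2, F=2, G=1, H=3. Every edge joins two different colors.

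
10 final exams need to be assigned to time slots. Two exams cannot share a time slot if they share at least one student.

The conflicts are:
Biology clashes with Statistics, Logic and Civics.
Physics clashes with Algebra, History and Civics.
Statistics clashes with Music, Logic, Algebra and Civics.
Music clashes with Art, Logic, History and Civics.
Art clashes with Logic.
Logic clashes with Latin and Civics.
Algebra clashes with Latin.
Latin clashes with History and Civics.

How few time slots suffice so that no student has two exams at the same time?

4

Statistics, Music, Logic, Civics pairwise conflict, so at least 4 time slots are needed.
4 time slots suffice: time slot 1 → {Physics, Logic}; time slot 2 → {Art, Algebra, History, Civics}; time slot 3 → {Statistics, Latin}; time slot 4 → {Biology, Music}. Each listed conflict is separated.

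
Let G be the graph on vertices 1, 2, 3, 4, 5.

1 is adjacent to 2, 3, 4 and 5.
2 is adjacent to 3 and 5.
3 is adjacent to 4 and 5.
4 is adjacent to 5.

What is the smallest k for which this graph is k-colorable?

4

1, 3, 4, 5 are pairwise adjacent (a clique of size 4), so at least 4 colors are needed.
4 colors suffice: color a → {5}; color b → {3}; color c → {1}; color d → {2, 4}. No two adjacent vertices share a color.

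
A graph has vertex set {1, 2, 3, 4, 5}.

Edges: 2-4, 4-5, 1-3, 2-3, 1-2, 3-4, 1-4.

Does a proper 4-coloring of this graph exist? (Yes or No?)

Yes

The chromatic number is 4. 1, 2, 3, 4 form a clique, so at least 4 colors are needed.
4 colors suffice: color red → {4}; color blue → {2, 5}; color green → {3}; color yellow → {1}.
That is already a proper 4-coloring.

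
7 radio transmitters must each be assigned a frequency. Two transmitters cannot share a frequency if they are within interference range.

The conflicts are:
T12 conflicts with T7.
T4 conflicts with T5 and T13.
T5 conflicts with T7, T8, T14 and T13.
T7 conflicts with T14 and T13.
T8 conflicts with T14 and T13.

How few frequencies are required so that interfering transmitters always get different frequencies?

T5, T7, T14 are mutually in conflict, so at least 3 frequencies are needed.
3 frequencies suffice: frequency 1 → {T12, T5}; frequency 2 → {T4, T7, T8}; frequency 3 → {T14, T13}. Every pair that conflicts lands in different frequencies.

3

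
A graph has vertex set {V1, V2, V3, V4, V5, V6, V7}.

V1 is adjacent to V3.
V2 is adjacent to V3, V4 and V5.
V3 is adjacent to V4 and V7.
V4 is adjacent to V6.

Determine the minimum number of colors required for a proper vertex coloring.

V2, V3, V4 are pairwise adjacent, so at least 3 colors are needed.
3 colors suffice: color 1 → {V3, V5, V6}; color 2 → {V1, V4, V7}; color 3 → {V2}. No two adjacent vertices share a color.

3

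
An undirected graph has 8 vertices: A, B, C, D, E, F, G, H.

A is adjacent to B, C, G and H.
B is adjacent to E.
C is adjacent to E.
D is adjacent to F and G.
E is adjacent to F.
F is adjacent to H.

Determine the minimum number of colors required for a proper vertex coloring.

3

The cycle B-E-F-H-A-B has odd length 5, so it cannot be 2-colored; at least 3 colors are needed.
3 colors suffice: color 1 → {A, F}; color 2 → {D, E, H}; color 3 → {B, C, G}. No two adjacent vertices share a color.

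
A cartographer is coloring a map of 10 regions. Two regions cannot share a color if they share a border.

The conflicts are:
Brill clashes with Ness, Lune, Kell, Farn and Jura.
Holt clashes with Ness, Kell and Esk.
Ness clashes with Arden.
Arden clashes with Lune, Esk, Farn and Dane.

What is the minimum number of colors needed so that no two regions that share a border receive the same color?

2

Brill and Kell conflict, so at least 2 colors are needed.
2 colors suffice: color 1 → {Brill, Holt, Arden}; color 2 → {Ness, Lune, Kell, Esk, Farn, Jura, Dane}. Every pair that conflicts lands in different colors.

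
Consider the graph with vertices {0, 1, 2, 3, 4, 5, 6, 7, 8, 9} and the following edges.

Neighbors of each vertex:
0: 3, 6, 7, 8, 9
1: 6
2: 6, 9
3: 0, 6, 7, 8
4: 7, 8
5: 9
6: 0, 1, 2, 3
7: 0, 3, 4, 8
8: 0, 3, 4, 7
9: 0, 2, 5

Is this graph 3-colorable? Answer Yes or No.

0, 3, 7, 8 form a clique, so at least 4 colors are needed.
So 3 colors are not enough.

No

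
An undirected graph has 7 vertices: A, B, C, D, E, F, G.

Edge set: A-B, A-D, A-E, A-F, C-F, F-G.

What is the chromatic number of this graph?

A and B are adjacent, so at least 2 colors are needed.
A valid assignment using 2 colors: A=1, B=2, C=1, D=2, E=2, F=2, G=1. Each edge has distinct colors on its endpoints.

2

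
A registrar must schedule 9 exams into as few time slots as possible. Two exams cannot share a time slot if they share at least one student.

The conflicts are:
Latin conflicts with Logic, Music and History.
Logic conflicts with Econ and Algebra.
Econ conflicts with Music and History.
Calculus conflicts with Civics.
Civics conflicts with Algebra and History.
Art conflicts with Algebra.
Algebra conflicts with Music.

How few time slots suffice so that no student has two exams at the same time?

The cycle Civics-History-Econ-Music-Algebra-Civics has odd length 5, so it cannot be 2-colored; at least 3 time slots are needed.
3 time slots suffice: time slot 1 → {Latin, Econ, Calculus, Algebra}; time slot 2 → {Logic, Art, Music, History}; time slot 3 → {Civics}. Each listed conflict is separated.

3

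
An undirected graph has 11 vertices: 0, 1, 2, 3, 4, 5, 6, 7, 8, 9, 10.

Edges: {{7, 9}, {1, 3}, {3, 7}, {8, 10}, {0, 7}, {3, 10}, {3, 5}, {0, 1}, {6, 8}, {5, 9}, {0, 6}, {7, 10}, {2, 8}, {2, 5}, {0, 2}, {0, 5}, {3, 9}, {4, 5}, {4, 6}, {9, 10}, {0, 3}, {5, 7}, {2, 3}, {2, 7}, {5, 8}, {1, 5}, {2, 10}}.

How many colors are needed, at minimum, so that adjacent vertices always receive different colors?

0, 2, 3, 5, 7 are pairwise adjacent (a clique of size 5), so at least 5 colors are needed.
5 colors suffice: 0=d, 1=c, 2=e, 3=b, 4=b, 5=a, 6=a, 7=c, 8=b, 9=d, 10=a. No two adjacent vertices share a color.

5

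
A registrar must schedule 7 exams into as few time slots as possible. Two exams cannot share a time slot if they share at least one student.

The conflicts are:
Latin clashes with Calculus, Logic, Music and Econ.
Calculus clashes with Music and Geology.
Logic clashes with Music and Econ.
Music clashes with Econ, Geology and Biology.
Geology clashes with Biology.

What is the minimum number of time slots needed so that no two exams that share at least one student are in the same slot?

Latin, Logic, Music, Econ are mutually in conflict, so at least 4 time slots are needed.
A valid assignment using 4 time slots: Latin=2, Calculus=3, Logic=3, Music=1, Econ=4, Geology=2, Biology=3. No two conflicting exams share a time slot.

4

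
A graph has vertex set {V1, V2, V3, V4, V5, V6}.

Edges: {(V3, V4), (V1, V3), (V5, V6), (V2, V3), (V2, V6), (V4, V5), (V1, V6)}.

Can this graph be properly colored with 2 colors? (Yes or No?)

No

The cycle V4-V3-V1-V6-V5-V4 has odd length 5, so it cannot be 2-colored; at least 3 colors are needed.
So 2 colors are not enough.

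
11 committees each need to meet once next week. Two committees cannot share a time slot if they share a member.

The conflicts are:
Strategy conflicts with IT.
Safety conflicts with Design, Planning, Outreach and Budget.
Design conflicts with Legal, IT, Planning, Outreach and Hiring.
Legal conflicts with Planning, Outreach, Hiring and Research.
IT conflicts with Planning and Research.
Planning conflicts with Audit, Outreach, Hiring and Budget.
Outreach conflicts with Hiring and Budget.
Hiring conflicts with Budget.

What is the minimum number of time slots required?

Design, Legal, Planning, Outreach, Hiring are mutually in conflict, so at least 5 time slots are needed.
A valid assignment using 5 time slots: Strategy=1, Safety=4, Design=2, Legal=5, IT=3, Planning=1, Audit=2, Outreach=3, Hiring=4, Budget=2, Research=1. Each listed conflict is separated.

5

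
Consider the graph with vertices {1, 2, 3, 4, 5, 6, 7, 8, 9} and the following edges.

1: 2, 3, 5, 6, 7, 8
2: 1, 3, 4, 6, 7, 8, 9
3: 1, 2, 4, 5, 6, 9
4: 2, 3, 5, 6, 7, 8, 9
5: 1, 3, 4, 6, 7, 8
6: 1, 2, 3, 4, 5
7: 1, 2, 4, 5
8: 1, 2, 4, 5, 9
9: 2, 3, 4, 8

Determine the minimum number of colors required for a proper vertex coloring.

1, 2, 3, 6 form a clique, so at least 4 colors are needed.
4 colors suffice: color red → {2, 5}; color blue → {1, 4}; color green → {3, 7, 8}; color yellow → {6, 9}. Each edge has distinct colors on its endpoints.

4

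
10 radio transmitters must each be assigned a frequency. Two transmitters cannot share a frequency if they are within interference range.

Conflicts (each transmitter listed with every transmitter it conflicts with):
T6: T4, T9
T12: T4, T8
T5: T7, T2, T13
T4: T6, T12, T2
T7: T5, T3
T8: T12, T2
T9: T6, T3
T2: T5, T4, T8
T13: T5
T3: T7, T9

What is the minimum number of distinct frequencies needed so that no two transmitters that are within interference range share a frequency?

The cycle T7-T5-T2-T4-T6-T9-T3-T7 has odd length 7, so it cannot be 2-colored; at least 3 frequencies are needed.
3 frequencies suffice: frequency 1 → {T5, T4, T8, T3}; frequency 2 → {T6, T12, T7, T2, T13}; frequency 3 → {T9}. Each listed conflict is separated.

3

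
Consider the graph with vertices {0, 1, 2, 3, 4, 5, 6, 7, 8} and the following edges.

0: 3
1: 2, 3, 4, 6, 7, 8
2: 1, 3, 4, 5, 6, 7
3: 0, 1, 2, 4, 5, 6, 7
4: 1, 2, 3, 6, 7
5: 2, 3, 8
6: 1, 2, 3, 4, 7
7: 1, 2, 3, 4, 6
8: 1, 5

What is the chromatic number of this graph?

6

1, 2, 3, 4, 6, 7 are mutually adjacent (a clique of size 6), so at least 6 colors are needed.
6 colors suffice: color red → {3, 8}; color blue → {0, 2}; color green → {1, 5}; color yellow → {6}; color purple → {4}; color orange → {7}. No two adjacent vertices share a color.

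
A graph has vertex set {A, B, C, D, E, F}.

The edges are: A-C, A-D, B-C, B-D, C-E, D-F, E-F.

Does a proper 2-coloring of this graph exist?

No

The cycle F-E-C-A-D-F has odd length 5, so it cannot be 2-colored; at least 3 colors are needed.
So 2 colors are not enough.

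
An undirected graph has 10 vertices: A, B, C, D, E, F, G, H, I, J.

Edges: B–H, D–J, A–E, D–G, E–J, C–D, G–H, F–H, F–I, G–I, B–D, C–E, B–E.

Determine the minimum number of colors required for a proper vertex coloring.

B and H are adjacent, so at least 2 colors are needed.
2 colors suffice: color red → {D, E, H, I}; color blue → {A, B, C, F, G, J}. No two adjacent vertices share a color.

2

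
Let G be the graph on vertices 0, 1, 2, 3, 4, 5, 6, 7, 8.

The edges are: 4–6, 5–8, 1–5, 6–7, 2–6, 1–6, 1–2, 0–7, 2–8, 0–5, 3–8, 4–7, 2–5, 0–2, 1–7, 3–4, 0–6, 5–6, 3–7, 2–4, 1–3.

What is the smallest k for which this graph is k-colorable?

1, 2, 5, 6 are pairwise adjacent (a clique of size 4), so at least 4 colors are needed.
A valid assignment using 4 colors: 0=d, 1=d, 2=b, 3=a, 4=c, 5=c, 6=a, 7=b, 8=d. Every edge joins two different colors.

4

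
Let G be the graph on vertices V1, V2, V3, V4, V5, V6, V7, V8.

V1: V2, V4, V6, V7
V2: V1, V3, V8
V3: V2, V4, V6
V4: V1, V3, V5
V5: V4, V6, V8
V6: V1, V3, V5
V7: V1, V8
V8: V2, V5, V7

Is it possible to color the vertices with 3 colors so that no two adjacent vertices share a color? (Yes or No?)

The chromatic number is 3. The cycle V8-V5-V4-V1-V7-V8 has odd length 5, so it cannot be 2-colored; at least 3 colors are needed.
3 colors suffice: color R → {V1, V3, V5}; color B → {V2, V4, V6, V7}; color G → {V8}.
That is already a proper 3-coloring.

Yes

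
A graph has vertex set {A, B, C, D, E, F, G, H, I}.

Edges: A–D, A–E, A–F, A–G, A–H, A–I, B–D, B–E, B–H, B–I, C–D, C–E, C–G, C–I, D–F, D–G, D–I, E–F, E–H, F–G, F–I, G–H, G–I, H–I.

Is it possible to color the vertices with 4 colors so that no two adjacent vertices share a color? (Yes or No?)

No

A, D, F, G, I are pairwise adjacent (a clique of size 5), so at least 5 colors are needed.
So 4 colors are not enough.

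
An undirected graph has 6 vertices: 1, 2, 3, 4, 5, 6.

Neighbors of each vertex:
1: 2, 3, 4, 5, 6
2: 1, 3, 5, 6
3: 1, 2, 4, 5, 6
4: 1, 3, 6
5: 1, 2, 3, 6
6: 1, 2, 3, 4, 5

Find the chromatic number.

5

1, 2, 3, 5, 6 are pairwise adjacent (a clique of size 5), so at least 5 colors are needed.
5 colors suffice: color a → {3}; color b → {6}; color c → {1}; color d → {4, 5}; color e → {2}. Every edge joins two different colors.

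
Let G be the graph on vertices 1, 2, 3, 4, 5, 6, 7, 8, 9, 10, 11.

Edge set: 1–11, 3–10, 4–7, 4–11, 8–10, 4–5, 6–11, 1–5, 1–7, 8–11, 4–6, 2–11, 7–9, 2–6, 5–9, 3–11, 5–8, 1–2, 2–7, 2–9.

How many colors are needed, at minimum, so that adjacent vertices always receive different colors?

1, 2, 11 are mutually adjacent, so at least 3 colors are needed.
A valid assignment using 3 colors: 1=c, 2=b, 3=b, 4=b, 5=a, 6=c, 7=a, 8=b, 9=c, 10=a, 11=a. Each edge has distinct colors on its endpoints.

3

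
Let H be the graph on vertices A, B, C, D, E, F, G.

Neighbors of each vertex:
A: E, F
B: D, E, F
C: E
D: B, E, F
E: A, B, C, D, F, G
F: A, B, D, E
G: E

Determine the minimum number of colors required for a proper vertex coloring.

4

B, D, E, F are mutually adjacent (a clique of size 4), so at least 4 colors are needed.
4 colors suffice: color red → {E}; color blue → {C, F, G}; color green → {A, D}; color yellow → {B}. Every edge joins two different colors.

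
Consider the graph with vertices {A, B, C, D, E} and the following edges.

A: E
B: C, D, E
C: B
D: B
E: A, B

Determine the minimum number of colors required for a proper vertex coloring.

B and C are adjacent, so at least 2 colors are needed.
2 colors suffice: A=1, B=1, C=2, D=2, E=2. No two adjacent vertices share a color.

2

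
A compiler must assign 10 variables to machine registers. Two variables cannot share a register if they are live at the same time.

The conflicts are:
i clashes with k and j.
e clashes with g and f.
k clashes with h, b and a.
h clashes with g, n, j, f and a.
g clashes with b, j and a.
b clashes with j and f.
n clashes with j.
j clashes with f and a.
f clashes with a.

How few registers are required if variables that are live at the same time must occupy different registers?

4

h, j, f, a pairwise conflict, so at least 4 registers are needed.
4 registers suffice: register 1 → {e, k, j}; register 2 → {i, h, b}; register 3 → {g, n, f}; register 4 → {a}. Every pair that conflicts lands in different registers.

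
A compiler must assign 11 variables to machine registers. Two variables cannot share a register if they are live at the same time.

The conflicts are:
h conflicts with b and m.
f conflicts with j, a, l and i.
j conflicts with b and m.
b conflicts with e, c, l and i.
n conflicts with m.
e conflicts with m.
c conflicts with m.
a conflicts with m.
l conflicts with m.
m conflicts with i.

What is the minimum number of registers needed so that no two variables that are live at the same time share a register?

f and l conflict, so at least 2 registers are needed.
2 registers suffice: h=2, f=1, j=2, b=1, n=2, e=2, c=2, a=2, l=2, m=1, i=2. Every pair that conflicts lands in different registers.

2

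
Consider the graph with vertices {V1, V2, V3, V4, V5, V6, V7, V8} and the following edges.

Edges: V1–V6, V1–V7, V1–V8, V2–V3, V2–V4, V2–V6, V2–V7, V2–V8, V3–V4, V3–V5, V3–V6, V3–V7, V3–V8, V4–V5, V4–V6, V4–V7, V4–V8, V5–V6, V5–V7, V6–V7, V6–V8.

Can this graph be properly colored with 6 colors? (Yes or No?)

The chromatic number is 5. V2, V3, V4, V6, V8 are pairwise adjacent (a clique of size 5), so at least 5 colors are needed.
5 colors suffice: color R → {V6}; color B → {V1, V4}; color G → {V7, V8}; color Y → {V3}; color P → {V2, V5}.
Since 6 ≥ 5, a proper 6-coloring certainly exists.

Yes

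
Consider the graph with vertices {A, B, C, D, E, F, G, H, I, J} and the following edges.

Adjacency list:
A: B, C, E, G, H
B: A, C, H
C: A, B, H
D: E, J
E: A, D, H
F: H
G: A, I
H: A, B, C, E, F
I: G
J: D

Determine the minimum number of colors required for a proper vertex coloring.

4

A, B, C, H are mutually adjacent (a clique of size 4), so at least 4 colors are needed.
One proper 4-coloring: A=1, B=3, C=4, D=1, E=3, F=1, G=2, H=2, I=1, J=2. No two adjacent vertices share a color.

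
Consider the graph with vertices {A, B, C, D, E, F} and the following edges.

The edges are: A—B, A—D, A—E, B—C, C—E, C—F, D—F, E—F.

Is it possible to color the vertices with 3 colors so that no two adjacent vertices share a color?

The chromatic number is 3. C, E, F are pairwise adjacent, so at least 3 colors are needed.
3 colors suffice: A=2, B=1, C=3, D=1, E=1, F=2.
That is already a proper 3-coloring.

Yes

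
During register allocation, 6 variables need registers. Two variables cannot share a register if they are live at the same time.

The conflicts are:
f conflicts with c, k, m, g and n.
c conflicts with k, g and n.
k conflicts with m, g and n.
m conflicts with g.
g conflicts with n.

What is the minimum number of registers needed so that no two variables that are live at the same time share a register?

f, c, k, g, n pairwise conflict, so at least 5 registers are needed.
A valid assignment using 5 registers: f=1, c=5, k=3, m=4, g=2, n=4. Every pair that conflicts lands in different registers.

5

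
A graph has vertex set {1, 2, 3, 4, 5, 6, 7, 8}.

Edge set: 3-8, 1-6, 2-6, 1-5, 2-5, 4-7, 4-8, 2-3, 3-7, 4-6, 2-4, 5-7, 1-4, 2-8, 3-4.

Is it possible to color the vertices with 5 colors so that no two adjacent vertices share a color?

Yes

The chromatic number is 4. 2, 3, 4, 8 form a clique, so at least 4 colors are needed.
4 colors suffice: color a → {4, 5}; color b → {1, 2, 7}; color c → {3, 6}; color d → {8}.
Since 5 ≥ 4, a proper 5-coloring certainly exists.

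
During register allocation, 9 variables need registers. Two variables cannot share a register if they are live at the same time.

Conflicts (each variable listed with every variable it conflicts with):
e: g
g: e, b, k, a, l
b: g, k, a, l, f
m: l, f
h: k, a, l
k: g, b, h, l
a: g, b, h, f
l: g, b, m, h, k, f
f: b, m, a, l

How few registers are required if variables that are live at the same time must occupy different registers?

4

g, b, k, l are mutually in conflict, so at least 4 registers are needed.
4 registers suffice: e=1, g=2, b=3, m=3, h=2, k=4, a=1, l=1, f=2. No two conflicting variables share a register.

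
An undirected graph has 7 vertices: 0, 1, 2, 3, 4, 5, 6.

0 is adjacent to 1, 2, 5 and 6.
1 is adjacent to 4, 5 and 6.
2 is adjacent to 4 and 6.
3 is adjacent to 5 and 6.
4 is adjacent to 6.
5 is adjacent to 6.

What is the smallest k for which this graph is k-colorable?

4

0, 1, 5, 6 are pairwise adjacent (a clique of size 4), so at least 4 colors are needed.
4 colors suffice: color red → {6}; color blue → {4, 5}; color green → {0, 3}; color yellow → {1, 2}. Each edge has distinct colors on its endpoints.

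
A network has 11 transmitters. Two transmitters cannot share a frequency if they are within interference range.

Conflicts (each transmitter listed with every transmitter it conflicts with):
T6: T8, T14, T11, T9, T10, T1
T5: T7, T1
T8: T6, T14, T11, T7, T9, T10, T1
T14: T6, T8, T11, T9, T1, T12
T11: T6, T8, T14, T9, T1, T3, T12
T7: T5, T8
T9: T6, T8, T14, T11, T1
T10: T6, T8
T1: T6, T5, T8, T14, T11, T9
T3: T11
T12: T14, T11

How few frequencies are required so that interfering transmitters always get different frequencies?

T6, T8, T14, T11, T9, T1 all conflict with each other, so at least 6 frequencies are needed.
A valid assignment using 6 frequencies: T6=4, T5=1, T8=1, T14=5, T11=2, T7=2, T9=6, T10=2, T1=3, T3=1, T12=1. Every pair that conflicts lands in different frequencies.

6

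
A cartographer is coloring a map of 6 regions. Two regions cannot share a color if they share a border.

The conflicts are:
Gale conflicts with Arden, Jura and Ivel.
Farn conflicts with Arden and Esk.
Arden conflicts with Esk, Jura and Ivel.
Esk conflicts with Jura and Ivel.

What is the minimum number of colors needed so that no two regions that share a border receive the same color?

3

Arden, Esk, Ivel pairwise conflict, so at least 3 colors are needed.
3 colors suffice: color 1 → {Arden}; color 2 → {Gale, Esk}; color 3 → {Farn, Jura, Ivel}. Each listed conflict is separated.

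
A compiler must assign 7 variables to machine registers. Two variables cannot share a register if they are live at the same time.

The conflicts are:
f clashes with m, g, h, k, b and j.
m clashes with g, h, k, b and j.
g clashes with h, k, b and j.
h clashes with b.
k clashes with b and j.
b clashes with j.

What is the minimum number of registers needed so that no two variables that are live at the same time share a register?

f, m, g, k, b, j all conflict with each other, so at least 6 registers are needed.
A valid assignment using 6 registers: f=2, m=1, g=4, h=5, k=6, b=3, j=5. Each listed conflict is separated.

6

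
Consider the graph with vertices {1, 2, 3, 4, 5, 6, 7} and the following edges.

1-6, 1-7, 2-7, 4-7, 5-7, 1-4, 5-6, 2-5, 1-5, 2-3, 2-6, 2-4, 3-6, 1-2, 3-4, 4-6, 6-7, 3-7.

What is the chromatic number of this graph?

2, 3, 4, 6, 7 form a clique, so at least 5 colors are needed.
5 colors suffice: color a → {7}; color b → {2}; color c → {6}; color d → {4, 5}; color e → {1, 3}. No two adjacent vertices share a color.

5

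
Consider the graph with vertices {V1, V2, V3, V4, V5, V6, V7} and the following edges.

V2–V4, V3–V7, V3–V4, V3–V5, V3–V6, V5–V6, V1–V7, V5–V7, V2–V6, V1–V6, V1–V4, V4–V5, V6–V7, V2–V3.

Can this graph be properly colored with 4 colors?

Yes

The chromatic number is 4. V3, V5, V6, V7 form a clique, so at least 4 colors are needed.
4 colors suffice: color 1 → {V4, V6}; color 2 → {V1, V3}; color 3 → {V2, V7}; color 4 → {V5}.
That is already a proper 4-coloring.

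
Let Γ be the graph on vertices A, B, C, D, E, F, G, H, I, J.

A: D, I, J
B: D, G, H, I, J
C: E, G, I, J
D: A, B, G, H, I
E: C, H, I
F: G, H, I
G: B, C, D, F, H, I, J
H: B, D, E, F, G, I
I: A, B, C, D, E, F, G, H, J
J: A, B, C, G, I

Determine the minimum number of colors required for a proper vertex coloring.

B, D, G, H, I are pairwise adjacent (a clique of size 5), so at least 5 colors are needed.
One proper 5-coloring: A=2, B=4, C=4, D=5, E=2, F=4, G=2, H=3, I=1, J=3. Every edge joins two different colors.

5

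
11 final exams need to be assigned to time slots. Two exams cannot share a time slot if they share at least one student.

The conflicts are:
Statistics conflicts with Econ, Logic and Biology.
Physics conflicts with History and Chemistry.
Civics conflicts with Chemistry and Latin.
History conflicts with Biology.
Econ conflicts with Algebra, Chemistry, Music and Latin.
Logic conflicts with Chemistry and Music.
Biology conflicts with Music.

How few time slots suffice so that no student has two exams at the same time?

History and Biology conflict, so at least 2 time slots are needed.
2 time slots suffice: time slot 1 → {Physics, Civics, Econ, Logic, Biology}; time slot 2 → {Statistics, History, Algebra, Chemistry, Music, Latin}. Every pair that conflicts lands in different time slots.

2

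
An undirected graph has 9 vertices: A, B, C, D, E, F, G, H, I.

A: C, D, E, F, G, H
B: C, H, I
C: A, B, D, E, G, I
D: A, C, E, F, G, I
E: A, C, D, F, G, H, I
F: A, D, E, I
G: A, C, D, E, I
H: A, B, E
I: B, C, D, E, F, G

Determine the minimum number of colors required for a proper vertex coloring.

A, C, D, E, G form a clique, so at least 5 colors are needed.
5 colors suffice: color 1 → {B, E}; color 2 → {C, F, H}; color 3 → {D}; color 4 → {A, I}; color 5 → {G}. No two adjacent vertices share a color.

5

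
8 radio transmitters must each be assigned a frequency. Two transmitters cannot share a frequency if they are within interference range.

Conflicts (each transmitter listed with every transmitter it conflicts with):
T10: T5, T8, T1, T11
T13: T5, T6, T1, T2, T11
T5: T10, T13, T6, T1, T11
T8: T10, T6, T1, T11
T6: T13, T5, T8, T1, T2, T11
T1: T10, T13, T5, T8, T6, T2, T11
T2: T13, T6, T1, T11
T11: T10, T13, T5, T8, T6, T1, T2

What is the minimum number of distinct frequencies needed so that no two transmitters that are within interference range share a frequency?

T13, T6, T1, T2, T11 pairwise conflict, so at least 5 frequencies are needed.
5 frequencies suffice: frequency 1 → {T11}; frequency 2 → {T1}; frequency 3 → {T10, T6}; frequency 4 → {T5, T8, T2}; frequency 5 → {T13}. Every pair that conflicts lands in different frequencies.

5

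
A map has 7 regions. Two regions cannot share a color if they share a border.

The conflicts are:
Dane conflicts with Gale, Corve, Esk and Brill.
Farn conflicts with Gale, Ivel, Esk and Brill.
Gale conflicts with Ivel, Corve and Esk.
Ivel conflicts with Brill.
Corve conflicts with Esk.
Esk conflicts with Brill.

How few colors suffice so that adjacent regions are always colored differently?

4

Dane, Gale, Corve, Esk all conflict with each other, so at least 4 colors are needed.
4 colors suffice: Dane=3, Farn=3, Gale=1, Ivel=2, Corve=4, Esk=2, Brill=1. Each listed conflict is separated.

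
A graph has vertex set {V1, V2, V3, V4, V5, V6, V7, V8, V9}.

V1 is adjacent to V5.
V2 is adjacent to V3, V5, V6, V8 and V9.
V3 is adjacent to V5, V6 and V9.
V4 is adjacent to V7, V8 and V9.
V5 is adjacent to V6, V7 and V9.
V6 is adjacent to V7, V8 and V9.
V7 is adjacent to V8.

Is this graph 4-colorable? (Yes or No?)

V2, V3, V5, V6, V9 are pairwise adjacent (a clique of size 5), so at least 5 colors are needed.
So 4 colors are not enough.

No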